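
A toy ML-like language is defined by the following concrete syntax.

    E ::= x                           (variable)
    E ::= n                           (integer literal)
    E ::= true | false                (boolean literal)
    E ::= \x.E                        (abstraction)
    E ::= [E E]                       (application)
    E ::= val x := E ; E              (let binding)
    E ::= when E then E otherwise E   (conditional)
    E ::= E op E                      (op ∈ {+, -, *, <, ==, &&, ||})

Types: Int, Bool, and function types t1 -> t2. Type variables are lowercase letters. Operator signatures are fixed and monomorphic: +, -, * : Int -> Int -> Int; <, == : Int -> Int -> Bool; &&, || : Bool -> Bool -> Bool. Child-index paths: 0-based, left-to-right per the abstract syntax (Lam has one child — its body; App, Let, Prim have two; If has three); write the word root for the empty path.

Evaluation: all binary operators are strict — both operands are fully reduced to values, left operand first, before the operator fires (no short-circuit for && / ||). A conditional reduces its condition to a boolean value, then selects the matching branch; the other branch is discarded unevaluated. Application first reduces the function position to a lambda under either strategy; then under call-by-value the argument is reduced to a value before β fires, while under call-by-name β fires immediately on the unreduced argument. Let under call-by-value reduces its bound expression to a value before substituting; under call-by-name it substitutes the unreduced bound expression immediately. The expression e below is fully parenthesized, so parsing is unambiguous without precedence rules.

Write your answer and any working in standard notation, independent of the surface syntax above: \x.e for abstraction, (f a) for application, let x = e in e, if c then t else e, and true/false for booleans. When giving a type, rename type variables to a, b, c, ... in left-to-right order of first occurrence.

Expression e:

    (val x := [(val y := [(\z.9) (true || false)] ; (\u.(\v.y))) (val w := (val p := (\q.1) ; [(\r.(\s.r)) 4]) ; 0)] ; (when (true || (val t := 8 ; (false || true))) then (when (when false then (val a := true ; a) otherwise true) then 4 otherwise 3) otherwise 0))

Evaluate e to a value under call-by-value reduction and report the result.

Answer: 4

Trace:
step 0: (let x = ((let y = ((\z.9) (true || false)) in (\u.(\v.y))) (let w = (let p = (\q.1) in ((\r.(\s.r)) 4)) in 0)) in (if (true || (let t = 8 in (false || true))) then (if (if false then (let a = true in a) else true) then 4 else 3) else 0))
step 1: [delta@0.0.0.1] (let x = ((let y = ((\z.9) true) in (\u.(\v.y))) (let w = (let p = (\q.1) in ((\r.(\s.r)) 4)) in 0)) in (if (true || (let t = 8 in (false || true))) then (if (if false then (let a = true in a) else true) then 4 else 3) else 0))
step 2: [beta@0.0.0] (let x = ((let y = 9 in (\u.(\v.y))) (let w = (let p = (\q.1) in ((\r.(\s.r)) 4)) in 0)) in (if (true || (let t = 8 in (false || true))) then (if (if false then (let a = true in a) else true) then 4 else 3) else 0))
step 3: [let@0.0] (let x = ((\u.(\v.9)) (let w = (let p = (\q.1) in ((\r.(\s.r)) 4)) in 0)) in (if (true || (let t = 8 in (false || true))) then (if (if false then (let a = true in a) else true) then 4 else 3) else 0))
step 4: [let@0.1.0] (let x = ((\u.(\v.9)) (let w = ((\r.(\s.r)) 4) in 0)) in (if (true || (let t = 8 in (false || true))) then (if (if false then (let a = true in a) else true) then 4 else 3) else 0))
step 5: [beta@0.1.0] (let x = ((\u.(\v.9)) (let w = (\s.4) in 0)) in (if (true || (let t = 8 in (false || true))) then (if (if false then (let a = true in a) else true) then 4 else 3) else 0))
step 6: [let@0.1] (let x = ((\u.(\v.9)) 0) in (if (true || (let t = 8 in (false || true))) then (if (if false then (let a = true in a) else true) then 4 else 3) else 0))
step 7: [beta@0] (let x = (\v.9) in (if (true || (let t = 8 in (false || true))) then (if (if false then (let a = true in a) else true) then 4 else 3) else 0))
step 8: [let@root] (if (true || (let t = 8 in (false || true))) then (if (if false then (let a = true in a) else true) then 4 else 3) else 0)
step 9: [let@0.1] (if (true || (false || true)) then (if (if false then (let a = true in a) else true) then 4 else 3) else 0)
step 10: [delta@0.1] (if (true || true) then (if (if false then (let a = true in a) else true) then 4 else 3) else 0)
step 11: [delta@0] (if true then (if (if false then (let a = true in a) else true) then 4 else 3) else 0)
step 12: [if@root] (if (if false then (let a = true in a) else true) then 4 else 3)
step 13: [if@0] (if true then 4 else 3)
step 14: [if@root] 4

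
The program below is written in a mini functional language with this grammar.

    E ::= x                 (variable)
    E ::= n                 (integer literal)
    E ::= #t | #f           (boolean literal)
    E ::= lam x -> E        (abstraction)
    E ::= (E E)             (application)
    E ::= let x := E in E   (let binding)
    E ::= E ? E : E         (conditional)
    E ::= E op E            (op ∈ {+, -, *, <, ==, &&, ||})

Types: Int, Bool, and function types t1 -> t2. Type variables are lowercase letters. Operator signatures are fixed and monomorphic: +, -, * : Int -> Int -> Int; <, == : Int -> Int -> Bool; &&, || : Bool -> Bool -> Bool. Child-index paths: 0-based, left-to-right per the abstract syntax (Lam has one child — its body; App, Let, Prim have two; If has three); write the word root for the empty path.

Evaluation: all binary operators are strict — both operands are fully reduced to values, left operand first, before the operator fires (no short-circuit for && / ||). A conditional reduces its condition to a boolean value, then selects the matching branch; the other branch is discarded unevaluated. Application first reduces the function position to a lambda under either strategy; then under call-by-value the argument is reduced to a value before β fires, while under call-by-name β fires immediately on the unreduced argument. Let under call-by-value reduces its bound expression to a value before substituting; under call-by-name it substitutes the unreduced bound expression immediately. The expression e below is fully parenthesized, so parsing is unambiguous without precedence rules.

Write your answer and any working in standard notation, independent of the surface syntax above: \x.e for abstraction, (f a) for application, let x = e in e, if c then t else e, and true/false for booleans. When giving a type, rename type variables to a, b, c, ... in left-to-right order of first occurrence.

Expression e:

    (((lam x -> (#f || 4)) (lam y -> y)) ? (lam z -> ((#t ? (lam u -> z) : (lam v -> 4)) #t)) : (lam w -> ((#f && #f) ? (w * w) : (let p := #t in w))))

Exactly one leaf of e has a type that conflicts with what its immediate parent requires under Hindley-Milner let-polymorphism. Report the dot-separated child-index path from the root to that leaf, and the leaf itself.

Answer: 0.0.0.1 : 4

Derivation:
  unify Bool ~ Bool
  unify Int ~ Bool
  FAIL: mismatch Int ~ Bool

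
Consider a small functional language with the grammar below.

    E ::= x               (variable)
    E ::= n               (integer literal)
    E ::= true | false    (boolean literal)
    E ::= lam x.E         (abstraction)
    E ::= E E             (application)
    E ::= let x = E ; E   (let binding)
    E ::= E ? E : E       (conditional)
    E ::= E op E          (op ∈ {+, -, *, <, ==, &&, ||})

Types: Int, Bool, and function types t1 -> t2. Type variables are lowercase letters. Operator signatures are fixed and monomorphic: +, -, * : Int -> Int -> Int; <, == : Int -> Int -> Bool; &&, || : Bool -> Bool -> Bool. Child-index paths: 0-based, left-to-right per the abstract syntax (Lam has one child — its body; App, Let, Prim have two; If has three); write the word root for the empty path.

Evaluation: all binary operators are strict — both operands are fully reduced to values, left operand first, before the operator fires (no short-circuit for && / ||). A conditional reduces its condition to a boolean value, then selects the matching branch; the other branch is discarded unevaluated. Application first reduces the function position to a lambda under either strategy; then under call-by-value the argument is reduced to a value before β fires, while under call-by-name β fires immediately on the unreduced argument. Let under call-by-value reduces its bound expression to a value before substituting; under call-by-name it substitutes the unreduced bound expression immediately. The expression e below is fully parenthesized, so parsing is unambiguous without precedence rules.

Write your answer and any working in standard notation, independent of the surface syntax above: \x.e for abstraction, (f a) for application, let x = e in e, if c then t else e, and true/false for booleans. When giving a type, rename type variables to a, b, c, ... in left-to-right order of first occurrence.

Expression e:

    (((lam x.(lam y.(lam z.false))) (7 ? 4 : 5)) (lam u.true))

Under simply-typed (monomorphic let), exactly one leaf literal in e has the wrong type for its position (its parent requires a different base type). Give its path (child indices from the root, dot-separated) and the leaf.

Answer: 0.1.0 : 7

Derivation:
\z._ : c -> Bool
\y._ : b -> c -> Bool
\x._ : a -> b -> c -> Bool
  unify Int ~ Bool
  FAIL: mismatch Int ~ Bool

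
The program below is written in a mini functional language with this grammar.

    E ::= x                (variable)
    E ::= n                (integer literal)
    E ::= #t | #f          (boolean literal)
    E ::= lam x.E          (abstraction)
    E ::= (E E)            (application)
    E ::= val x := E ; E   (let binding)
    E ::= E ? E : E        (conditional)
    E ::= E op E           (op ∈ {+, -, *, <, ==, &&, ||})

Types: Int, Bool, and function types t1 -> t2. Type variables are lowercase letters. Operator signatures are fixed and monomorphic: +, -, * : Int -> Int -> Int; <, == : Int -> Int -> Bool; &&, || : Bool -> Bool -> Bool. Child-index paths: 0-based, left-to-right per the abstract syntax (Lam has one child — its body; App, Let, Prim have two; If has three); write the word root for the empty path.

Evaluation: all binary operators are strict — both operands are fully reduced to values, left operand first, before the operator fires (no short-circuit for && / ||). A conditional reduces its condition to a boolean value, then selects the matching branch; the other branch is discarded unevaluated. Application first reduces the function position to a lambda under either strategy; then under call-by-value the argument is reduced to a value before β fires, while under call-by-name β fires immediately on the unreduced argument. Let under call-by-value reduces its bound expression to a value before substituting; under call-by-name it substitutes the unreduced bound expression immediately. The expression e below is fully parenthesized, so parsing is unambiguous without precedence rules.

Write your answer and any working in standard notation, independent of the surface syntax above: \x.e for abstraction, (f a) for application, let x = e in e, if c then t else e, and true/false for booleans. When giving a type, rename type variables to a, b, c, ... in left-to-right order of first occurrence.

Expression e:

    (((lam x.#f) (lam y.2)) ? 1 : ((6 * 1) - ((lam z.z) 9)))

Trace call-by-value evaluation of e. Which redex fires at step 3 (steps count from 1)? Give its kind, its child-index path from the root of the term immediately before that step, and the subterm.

Working:
step 0: (if ((\x.false) (\y.2)) then 1 else ((6 * 1) - ((\z.z) 9)))
step 1: [beta@0] (if false then 1 else ((6 * 1) - ((\z.z) 9)))
step 2: [if@root] ((6 * 1) - ((\z.z) 9))
step 3: [delta@0] (6 - ((\z.z) 9))

Answer: delta at 0 : (6 * 1)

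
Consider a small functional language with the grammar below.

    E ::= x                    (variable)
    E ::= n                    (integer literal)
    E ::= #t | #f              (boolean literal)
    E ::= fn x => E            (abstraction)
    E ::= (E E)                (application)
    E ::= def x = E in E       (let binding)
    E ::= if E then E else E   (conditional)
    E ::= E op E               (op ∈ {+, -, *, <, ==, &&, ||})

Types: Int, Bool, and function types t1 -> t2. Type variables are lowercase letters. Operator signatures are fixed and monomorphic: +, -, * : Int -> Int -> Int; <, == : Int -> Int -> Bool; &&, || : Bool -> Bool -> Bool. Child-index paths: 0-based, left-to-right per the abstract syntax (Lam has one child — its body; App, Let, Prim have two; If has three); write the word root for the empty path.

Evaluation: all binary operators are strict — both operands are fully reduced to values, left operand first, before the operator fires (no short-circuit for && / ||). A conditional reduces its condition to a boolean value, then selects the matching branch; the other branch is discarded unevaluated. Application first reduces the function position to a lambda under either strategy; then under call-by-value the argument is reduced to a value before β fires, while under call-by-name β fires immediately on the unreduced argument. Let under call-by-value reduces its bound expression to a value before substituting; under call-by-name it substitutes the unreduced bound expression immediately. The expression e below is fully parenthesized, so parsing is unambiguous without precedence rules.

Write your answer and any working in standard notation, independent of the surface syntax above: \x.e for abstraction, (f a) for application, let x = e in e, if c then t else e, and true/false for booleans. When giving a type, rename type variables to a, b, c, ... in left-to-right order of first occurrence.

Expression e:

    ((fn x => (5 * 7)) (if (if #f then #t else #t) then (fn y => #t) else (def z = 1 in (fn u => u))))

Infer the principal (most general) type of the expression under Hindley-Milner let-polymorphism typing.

Answer: Int

Derivation:
  unify Int ~ Int
  unify Int ~ Int
\x._ : a -> Int
  unify Bool ~ Bool
  unify Bool ~ Bool
  unify Bool ~ Bool
\y._ : b -> Bool
let z : Int
u : c
\u._ : c -> c
  unify b -> Bool ~ c -> c
  unify b ~ c
  unify Bool ~ c
  unify a -> Int ~ (Bool -> Bool) -> d
  unify a ~ Bool -> Bool
  unify Int ~ d
_ _ : Int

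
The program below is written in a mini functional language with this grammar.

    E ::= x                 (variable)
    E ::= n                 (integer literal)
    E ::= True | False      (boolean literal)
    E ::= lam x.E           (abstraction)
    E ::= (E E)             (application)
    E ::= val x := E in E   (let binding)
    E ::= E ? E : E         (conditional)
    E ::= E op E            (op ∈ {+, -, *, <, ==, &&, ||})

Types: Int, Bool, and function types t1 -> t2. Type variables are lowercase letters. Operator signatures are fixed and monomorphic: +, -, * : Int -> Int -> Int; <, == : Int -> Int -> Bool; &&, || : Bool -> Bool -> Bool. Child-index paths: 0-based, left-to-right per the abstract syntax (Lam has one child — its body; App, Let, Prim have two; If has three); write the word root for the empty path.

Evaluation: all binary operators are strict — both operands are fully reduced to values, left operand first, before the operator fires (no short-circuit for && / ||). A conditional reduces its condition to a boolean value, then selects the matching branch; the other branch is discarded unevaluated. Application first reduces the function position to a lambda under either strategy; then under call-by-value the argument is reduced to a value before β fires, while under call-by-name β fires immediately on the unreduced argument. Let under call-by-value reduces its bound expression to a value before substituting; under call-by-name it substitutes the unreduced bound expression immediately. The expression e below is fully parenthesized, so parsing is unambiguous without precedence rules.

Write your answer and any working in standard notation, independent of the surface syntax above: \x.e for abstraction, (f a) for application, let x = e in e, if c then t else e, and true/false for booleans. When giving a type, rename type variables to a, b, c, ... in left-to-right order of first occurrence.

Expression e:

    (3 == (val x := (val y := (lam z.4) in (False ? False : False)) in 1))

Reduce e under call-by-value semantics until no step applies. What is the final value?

Trace:
step 0: (3 == (let x = (let y = (\z.4) in (if false then false else false)) in 1))
step 1: [let@1.0] (3 == (let x = (if false then false else false) in 1))
step 2: [if@1.0] (3 == (let x = false in 1))
step 3: [let@1] (3 == 1)
step 4: [delta@root] false

Answer: false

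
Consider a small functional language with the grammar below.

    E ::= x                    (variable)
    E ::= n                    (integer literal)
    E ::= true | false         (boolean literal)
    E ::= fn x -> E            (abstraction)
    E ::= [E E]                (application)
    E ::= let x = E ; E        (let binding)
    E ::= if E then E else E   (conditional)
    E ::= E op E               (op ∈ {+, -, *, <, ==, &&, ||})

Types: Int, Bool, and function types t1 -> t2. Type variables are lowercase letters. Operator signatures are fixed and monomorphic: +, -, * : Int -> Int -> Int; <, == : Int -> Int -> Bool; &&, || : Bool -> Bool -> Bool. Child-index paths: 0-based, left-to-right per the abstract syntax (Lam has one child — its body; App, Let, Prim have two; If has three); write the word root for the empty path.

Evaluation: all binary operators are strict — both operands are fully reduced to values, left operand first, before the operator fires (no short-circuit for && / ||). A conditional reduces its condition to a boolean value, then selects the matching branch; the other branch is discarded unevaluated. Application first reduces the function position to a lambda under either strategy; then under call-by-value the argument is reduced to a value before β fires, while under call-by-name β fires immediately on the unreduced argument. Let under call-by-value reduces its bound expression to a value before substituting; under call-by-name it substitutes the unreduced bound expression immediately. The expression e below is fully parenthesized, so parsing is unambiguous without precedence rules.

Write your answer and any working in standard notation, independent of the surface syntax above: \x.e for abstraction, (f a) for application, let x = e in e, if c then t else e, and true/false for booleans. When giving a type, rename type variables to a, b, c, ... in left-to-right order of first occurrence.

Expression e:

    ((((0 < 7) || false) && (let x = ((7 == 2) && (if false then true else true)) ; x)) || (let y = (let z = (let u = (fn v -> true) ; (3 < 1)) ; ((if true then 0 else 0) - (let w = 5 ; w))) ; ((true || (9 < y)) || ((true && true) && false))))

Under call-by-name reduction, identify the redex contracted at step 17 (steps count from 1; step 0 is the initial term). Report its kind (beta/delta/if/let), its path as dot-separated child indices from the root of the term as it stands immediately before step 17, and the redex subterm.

Derivation:
step 0: ((((0 < 7) || false) && (let x = ((7 == 2) && (if false then true else true)) in x)) || (let y = (let z = (let u = (\v.true) in (3 < 1)) in ((if true then 0 else 0) - (let w = 5 in w))) in ((true || (9 < y)) || ((true && true) && false))))
step 1: [delta@0.0.0] (((true || false) && (let x = ((7 == 2) && (if false then true else true)) in x)) || (let y = (let z = (let u = (\v.true) in (3 < 1)) in ((if true then 0 else 0) - (let w = 5 in w))) in ((true || (9 < y)) || ((true && true) && false))))
step 2: [delta@0.0] ((true && (let x = ((7 == 2) && (if false then true else true)) in x)) || (let y = (let z = (let u = (\v.true) in (3 < 1)) in ((if true then 0 else 0) - (let w = 5 in w))) in ((true || (9 < y)) || ((true && true) && false))))
step 3: [let@0.1] ((true && ((7 == 2) && (if false then true else true))) || (let y = (let z = (let u = (\v.true) in (3 < 1)) in ((if true then 0 else 0) - (let w = 5 in w))) in ((true || (9 < y)) || ((true && true) && false))))
step 4: [delta@0.1.0] ((true && (false && (if false then true else true))) || (let y = (let z = (let u = (\v.true) in (3 < 1)) in ((if true then 0 else 0) - (let w = 5 in w))) in ((true || (9 < y)) || ((true && true) && false))))
step 5: [if@0.1.1] ((true && (false && true)) || (let y = (let z = (let u = (\v.true) in (3 < 1)) in ((if true then 0 else 0) - (let w = 5 in w))) in ((true || (9 < y)) || ((true && true) && false))))
step 6: [delta@0.1] ((true && false) || (let y = (let z = (let u = (\v.true) in (3 < 1)) in ((if true then 0 else 0) - (let w = 5 in w))) in ((true || (9 < y)) || ((true && true) && false))))
step 7: [delta@0] (false || (let y = (let z = (let u = (\v.true) in (3 < 1)) in ((if true then 0 else 0) - (let w = 5 in w))) in ((true || (9 < y)) || ((true && true) && false))))
step 8: [let@1] (false || ((true || (9 < (let z = (let u = (\v.true) in (3 < 1)) in ((if true then 0 else 0) - (let w = 5 in w))))) || ((true && true) && false)))
step 9: [let@1.0.1.1] (false || ((true || (9 < ((if true then 0 else 0) - (let w = 5 in w)))) || ((true && true) && false)))
step 10: [if@1.0.1.1.0] (false || ((true || (9 < (0 - (let w = 5 in w)))) || ((true && true) && false)))
step 11: [let@1.0.1.1.1] (false || ((true || (9 < (0 - 5))) || ((true && true) && false)))
step 12: [delta@1.0.1.1] (false || ((true || (9 < -5)) || ((true && true) && false)))
step 13: [delta@1.0.1] (false || ((true || false) || ((true && true) && false)))
step 14: [delta@1.0] (false || (true || ((true && true) && false)))
step 15: [delta@1.1.0] (false || (true || (true && false)))
step 16: [delta@1.1] (false || (true || false))
step 17: [delta@1] (false || true)

Answer: delta at 1 : (true || false)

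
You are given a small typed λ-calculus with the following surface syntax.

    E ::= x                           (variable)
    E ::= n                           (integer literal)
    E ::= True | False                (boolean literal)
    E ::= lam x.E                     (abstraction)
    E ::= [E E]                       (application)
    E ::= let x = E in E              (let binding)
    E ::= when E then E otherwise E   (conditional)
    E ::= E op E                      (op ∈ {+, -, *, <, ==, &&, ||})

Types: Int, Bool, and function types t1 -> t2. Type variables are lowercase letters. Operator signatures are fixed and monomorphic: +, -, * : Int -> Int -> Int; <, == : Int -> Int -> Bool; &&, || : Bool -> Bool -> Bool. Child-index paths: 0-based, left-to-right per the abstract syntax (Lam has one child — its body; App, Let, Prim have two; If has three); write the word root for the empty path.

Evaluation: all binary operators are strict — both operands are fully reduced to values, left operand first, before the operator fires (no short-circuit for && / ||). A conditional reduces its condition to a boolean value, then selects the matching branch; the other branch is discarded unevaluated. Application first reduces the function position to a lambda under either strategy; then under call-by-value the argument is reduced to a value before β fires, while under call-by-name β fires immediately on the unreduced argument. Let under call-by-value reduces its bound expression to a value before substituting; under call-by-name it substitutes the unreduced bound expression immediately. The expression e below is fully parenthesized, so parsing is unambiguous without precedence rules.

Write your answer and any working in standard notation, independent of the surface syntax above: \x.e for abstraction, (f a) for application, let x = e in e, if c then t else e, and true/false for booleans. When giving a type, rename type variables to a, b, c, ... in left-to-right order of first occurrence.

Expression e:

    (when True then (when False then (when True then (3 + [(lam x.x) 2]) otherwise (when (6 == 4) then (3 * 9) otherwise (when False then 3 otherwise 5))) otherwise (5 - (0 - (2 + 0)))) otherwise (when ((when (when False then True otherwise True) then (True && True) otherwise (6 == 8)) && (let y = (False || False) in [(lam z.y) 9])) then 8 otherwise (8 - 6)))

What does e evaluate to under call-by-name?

Working:
step 0: (if true then (if false then (if true then (3 + ((\x.x) 2)) else (if (6 == 4) then (3 * 9) else (if false then 3 else 5))) else (5 - (0 - (2 + 0)))) else (if ((if (if false then true else true) then (true && true) else (6 == 8)) && (let y = (false || false) in ((\z.y) 9))) then 8 else (8 - 6)))
step 1: [if@root] (if false then (if true then (3 + ((\x.x) 2)) else (if (6 == 4) then (3 * 9) else (if false then 3 else 5))) else (5 - (0 - (2 + 0))))
step 2: [if@root] (5 - (0 - (2 + 0)))
step 3: [delta@1.1] (5 - (0 - 2))
step 4: [delta@1] (5 - -2)
step 5: [delta@root] 7

Answer: 7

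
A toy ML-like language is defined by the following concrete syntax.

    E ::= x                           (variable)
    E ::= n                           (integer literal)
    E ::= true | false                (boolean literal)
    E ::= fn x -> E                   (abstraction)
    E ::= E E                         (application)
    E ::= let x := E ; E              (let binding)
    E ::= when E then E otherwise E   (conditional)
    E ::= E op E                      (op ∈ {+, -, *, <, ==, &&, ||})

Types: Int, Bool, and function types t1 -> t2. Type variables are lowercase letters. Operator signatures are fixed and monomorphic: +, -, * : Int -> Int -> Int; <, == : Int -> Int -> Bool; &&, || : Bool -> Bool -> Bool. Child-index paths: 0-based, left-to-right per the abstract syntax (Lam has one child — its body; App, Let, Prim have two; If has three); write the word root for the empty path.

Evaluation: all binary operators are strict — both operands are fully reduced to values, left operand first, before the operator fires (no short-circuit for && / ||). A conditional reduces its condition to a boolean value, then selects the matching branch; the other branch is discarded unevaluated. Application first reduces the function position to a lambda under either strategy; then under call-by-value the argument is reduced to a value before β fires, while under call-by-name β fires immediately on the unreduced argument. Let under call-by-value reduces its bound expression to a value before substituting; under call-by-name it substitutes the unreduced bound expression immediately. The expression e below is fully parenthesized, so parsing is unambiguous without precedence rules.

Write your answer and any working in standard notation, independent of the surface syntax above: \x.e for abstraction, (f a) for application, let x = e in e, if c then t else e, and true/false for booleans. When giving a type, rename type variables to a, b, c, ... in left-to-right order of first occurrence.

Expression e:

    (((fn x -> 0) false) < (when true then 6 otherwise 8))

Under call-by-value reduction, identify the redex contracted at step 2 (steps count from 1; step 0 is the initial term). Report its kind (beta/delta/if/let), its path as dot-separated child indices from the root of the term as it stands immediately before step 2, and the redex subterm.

Answer: if at 1 : (if true then 6 else 8)

Derivation:
step 0: (((\x.0) false) < (if true then 6 else 8))
step 1: [beta@0] (0 < (if true then 6 else 8))
step 2: [if@1] (0 < 6)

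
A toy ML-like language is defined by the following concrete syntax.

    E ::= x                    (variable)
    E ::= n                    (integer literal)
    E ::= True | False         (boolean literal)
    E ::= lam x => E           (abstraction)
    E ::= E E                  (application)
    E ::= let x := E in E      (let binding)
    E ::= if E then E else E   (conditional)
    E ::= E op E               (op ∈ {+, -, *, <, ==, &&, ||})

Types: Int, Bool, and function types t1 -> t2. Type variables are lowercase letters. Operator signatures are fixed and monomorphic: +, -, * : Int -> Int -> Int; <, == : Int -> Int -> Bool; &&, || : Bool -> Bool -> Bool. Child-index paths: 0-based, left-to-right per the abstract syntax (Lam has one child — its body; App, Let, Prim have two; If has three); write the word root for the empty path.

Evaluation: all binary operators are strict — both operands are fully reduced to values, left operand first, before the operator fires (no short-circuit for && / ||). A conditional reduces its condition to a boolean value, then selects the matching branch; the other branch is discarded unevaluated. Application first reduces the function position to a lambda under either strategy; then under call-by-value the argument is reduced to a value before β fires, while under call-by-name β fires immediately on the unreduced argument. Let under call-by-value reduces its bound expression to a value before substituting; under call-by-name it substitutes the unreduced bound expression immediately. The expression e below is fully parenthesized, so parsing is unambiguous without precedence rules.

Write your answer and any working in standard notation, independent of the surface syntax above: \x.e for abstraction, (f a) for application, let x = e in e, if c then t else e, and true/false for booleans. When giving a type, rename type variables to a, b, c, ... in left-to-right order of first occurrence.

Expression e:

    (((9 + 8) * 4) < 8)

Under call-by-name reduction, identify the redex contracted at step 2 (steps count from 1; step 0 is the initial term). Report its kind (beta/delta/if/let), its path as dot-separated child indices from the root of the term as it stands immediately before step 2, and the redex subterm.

Answer: delta at 0 : (17 * 4)

Derivation:
step 0: (((9 + 8) * 4) < 8)
step 1: [delta@0.0] ((17 * 4) < 8)
step 2: [delta@0] (68 < 8)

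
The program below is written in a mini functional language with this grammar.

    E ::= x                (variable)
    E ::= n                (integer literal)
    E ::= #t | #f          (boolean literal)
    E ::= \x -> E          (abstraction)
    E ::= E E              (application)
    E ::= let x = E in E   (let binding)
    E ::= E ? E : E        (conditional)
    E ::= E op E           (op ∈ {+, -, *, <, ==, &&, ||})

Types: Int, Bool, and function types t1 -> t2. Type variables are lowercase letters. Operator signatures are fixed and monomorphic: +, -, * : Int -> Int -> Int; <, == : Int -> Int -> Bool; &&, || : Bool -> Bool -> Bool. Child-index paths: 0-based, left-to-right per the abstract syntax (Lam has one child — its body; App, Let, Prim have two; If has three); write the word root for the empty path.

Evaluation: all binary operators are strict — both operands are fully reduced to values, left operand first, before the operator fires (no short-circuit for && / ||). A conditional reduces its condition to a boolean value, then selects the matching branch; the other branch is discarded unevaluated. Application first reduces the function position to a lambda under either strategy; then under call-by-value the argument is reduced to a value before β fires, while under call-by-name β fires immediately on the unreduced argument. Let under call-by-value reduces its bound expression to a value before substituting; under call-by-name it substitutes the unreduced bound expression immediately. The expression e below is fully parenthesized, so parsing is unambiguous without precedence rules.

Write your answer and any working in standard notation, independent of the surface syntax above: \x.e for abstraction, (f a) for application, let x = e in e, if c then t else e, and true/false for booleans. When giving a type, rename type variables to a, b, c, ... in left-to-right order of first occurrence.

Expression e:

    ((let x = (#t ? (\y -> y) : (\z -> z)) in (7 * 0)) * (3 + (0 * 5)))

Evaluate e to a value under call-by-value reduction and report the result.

Working:
step 0: ((let x = (if true then (\y.y) else (\z.z)) in (7 * 0)) * (3 + (0 * 5)))
step 1: [if@0.0] ((let x = (\y.y) in (7 * 0)) * (3 + (0 * 5)))
step 2: [let@0] ((7 * 0) * (3 + (0 * 5)))
step 3: [delta@0] (0 * (3 + (0 * 5)))
step 4: [delta@1.1] (0 * (3 + 0))
step 5: [delta@1] (0 * 3)
step 6: [delta@root] 0

Answer: 0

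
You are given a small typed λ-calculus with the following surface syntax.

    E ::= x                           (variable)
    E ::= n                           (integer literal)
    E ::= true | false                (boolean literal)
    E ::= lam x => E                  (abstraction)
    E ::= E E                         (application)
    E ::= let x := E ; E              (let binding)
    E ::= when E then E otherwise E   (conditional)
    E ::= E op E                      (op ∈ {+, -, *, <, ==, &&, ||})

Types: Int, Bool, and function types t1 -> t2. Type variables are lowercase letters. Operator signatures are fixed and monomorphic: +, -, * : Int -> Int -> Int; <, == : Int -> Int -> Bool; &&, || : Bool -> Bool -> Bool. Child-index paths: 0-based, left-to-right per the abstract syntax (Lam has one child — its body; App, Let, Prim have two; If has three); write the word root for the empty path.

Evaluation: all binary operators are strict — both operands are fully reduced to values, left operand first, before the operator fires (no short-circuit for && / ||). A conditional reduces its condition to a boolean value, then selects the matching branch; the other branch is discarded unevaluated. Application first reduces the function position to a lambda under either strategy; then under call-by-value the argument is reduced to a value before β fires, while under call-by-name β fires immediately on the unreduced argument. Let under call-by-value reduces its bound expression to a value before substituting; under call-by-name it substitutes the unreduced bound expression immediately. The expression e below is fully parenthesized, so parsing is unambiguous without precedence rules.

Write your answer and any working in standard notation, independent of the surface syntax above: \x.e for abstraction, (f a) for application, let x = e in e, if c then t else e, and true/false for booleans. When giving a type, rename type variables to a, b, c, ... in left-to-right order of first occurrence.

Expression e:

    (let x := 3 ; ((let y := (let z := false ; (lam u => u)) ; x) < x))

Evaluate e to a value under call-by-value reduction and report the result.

Answer: false

Trace:
step 0: (let x = 3 in ((let y = (let z = false in (\u.u)) in x) < x))
step 1: [let@root] ((let y = (let z = false in (\u.u)) in 3) < 3)
step 2: [let@0.0] ((let y = (\u.u) in 3) < 3)
step 3: [let@0] (3 < 3)
step 4: [delta@root] false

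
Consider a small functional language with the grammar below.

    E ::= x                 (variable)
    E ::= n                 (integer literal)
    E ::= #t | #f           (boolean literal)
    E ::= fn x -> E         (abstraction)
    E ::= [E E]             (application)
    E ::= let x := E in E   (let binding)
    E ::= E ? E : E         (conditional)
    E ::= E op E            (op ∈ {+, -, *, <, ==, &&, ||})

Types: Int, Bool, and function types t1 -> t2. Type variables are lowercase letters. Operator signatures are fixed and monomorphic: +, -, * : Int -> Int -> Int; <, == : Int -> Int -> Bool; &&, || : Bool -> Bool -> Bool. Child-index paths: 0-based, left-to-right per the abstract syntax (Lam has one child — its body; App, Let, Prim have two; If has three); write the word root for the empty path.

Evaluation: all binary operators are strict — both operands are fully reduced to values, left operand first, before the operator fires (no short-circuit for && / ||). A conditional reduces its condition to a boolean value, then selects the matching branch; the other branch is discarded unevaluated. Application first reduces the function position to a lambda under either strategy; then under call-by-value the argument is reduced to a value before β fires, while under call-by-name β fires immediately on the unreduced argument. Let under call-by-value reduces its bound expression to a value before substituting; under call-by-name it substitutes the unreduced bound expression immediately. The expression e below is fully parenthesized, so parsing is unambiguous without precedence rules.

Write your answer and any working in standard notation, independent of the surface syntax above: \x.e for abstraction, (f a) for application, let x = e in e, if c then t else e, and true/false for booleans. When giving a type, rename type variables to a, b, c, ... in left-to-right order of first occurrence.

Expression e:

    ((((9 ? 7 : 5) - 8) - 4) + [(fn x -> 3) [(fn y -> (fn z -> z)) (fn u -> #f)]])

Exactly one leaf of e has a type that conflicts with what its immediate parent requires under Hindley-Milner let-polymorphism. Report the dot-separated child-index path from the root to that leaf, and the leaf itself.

Derivation:
  unify Int ~ Bool
  FAIL: mismatch Int ~ Bool

Answer: 0.0.0.0 : 9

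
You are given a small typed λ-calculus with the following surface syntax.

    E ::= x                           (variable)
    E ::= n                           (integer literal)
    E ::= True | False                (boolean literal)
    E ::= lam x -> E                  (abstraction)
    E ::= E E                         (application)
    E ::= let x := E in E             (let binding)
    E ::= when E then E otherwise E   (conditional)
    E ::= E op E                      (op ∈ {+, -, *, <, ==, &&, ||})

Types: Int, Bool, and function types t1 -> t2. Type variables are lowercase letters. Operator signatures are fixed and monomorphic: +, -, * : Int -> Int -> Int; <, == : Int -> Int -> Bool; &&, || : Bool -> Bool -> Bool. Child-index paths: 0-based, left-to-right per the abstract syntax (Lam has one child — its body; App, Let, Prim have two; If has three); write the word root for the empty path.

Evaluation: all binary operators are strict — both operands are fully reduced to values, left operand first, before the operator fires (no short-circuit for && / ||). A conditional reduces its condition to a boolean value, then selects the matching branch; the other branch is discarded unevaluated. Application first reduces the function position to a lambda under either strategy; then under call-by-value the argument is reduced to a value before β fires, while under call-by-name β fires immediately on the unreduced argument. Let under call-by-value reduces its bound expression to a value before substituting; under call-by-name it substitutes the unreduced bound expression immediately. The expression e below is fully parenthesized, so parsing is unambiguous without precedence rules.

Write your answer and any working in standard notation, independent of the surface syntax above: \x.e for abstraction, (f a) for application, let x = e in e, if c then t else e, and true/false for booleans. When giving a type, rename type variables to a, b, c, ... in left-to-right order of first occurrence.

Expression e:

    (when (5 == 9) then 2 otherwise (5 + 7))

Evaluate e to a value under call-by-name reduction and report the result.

Trace:
step 0: (if (5 == 9) then 2 else (5 + 7))
step 1: [delta@0] (if false then 2 else (5 + 7))
step 2: [if@root] (5 + 7)
step 3: [delta@root] 12

Answer: 12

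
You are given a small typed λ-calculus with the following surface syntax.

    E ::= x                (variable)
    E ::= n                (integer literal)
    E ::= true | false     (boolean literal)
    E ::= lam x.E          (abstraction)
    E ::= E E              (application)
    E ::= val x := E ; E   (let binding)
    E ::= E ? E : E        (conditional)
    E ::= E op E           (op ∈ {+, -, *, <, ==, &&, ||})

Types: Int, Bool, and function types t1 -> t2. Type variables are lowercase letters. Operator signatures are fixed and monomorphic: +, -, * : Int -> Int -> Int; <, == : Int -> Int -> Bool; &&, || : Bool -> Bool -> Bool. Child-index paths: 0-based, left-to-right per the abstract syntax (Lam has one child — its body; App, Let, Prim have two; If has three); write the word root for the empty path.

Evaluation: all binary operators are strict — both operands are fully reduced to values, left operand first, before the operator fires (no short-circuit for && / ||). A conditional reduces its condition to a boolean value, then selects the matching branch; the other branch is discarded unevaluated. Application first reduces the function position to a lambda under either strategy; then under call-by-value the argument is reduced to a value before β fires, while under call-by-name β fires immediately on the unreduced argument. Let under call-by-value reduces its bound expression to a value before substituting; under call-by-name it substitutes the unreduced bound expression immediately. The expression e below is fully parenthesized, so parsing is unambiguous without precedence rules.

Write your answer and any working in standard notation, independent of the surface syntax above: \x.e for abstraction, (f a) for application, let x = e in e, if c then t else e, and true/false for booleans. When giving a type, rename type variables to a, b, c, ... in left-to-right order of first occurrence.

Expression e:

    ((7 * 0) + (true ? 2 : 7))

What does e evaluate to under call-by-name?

Trace:
step 0: ((7 * 0) + (if true then 2 else 7))
step 1: [delta@0] (0 + (if true then 2 else 7))
step 2: [if@1] (0 + 2)
step 3: [delta@root] 2

Answer: 2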